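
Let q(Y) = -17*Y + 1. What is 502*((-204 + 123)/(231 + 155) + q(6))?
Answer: -9805817/193 ≈ -50807.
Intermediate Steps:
q(Y) = 1 - 17*Y
502*((-204 + 123)/(231 + 155) + q(6)) = 502*((-204 + 123)/(231 + 155) + (1 - 17*6)) = 502*(-81/386 + (1 - 102)) = 502*(-81*1/386 - 101) = 502*(-81/386 - 101) = 502*(-39067/386) = -9805817/193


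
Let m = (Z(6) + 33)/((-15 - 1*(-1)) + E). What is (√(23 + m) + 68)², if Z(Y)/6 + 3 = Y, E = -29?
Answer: (2924 + √40334)²/1849 ≈ 5281.0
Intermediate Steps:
Z(Y) = -18 + 6*Y
m = -51/43 (m = ((-18 + 6*6) + 33)/((-15 - 1*(-1)) - 29) = ((-18 + 36) + 33)/((-15 + 1) - 29) = (18 + 33)/(-14 - 29) = 51/(-43) = 51*(-1/43) = -51/43 ≈ -1.1860)
(√(23 + m) + 68)² = (√(23 - 51/43) + 68)² = (√(938/43) + 68)² = (√40334/43 + 68)² = (68 + √40334/43)²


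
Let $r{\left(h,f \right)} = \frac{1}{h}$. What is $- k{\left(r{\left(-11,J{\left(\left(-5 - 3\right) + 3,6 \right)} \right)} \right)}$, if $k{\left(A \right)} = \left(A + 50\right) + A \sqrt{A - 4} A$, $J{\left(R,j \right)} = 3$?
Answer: $- \frac{549}{11} - \frac{3 i \sqrt{55}}{1331} \approx -49.909 - 0.016716 i$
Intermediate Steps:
$k{\left(A \right)} = 50 + A + A^{2} \sqrt{-4 + A}$ ($k{\left(A \right)} = \left(50 + A\right) + A \sqrt{-4 + A} A = \left(50 + A\right) + A^{2} \sqrt{-4 + A} = 50 + A + A^{2} \sqrt{-4 + A}$)
$- k{\left(r{\left(-11,J{\left(\left(-5 - 3\right) + 3,6 \right)} \right)} \right)} = - (50 + \frac{1}{-11} + \left(\frac{1}{-11}\right)^{2} \sqrt{-4 + \frac{1}{-11}}) = - (50 - \frac{1}{11} + \left(- \frac{1}{11}\right)^{2} \sqrt{-4 - \frac{1}{11}}) = - (50 - \frac{1}{11} + \frac{\sqrt{- \frac{45}{11}}}{121}) = - (50 - \frac{1}{11} + \frac{\frac{3}{11} i \sqrt{55}}{121}) = - (50 - \frac{1}{11} + \frac{3 i \sqrt{55}}{1331}) = - (\frac{549}{11} + \frac{3 i \sqrt{55}}{1331}) = - \frac{549}{11} - \frac{3 i \sqrt{55}}{1331}$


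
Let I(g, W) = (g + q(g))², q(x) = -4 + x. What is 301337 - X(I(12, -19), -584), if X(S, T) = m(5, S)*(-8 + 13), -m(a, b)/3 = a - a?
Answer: 301337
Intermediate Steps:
m(a, b) = 0 (m(a, b) = -3*(a - a) = -3*0 = 0)
I(g, W) = (-4 + 2*g)² (I(g, W) = (g + (-4 + g))² = (-4 + 2*g)²)
X(S, T) = 0 (X(S, T) = 0*(-8 + 13) = 0*5 = 0)
301337 - X(I(12, -19), -584) = 301337 - 1*0 = 301337 + 0 = 301337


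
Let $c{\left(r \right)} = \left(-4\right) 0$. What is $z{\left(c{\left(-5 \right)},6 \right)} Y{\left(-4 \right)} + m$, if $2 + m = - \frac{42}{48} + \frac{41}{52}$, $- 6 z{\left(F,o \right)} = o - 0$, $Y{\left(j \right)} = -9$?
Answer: $\frac{719}{104} \approx 6.9135$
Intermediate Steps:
$c{\left(r \right)} = 0$
$z{\left(F,o \right)} = - \frac{o}{6}$ ($z{\left(F,o \right)} = - \frac{o - 0}{6} = - \frac{o + 0}{6} = - \frac{o}{6}$)
$m = - \frac{217}{104}$ ($m = -2 + \left(- \frac{42}{48} + \frac{41}{52}\right) = -2 + \left(\left(-42\right) \frac{1}{48} + 41 \cdot \frac{1}{52}\right) = -2 + \left(- \frac{7}{8} + \frac{41}{52}\right) = -2 - \frac{9}{104} = - \frac{217}{104} \approx -2.0865$)
$z{\left(c{\left(-5 \right)},6 \right)} Y{\left(-4 \right)} + m = \left(- \frac{1}{6}\right) 6 \left(-9\right) - \frac{217}{104} = \left(-1\right) \left(-9\right) - \frac{217}{104} = 9 - \frac{217}{104} = \frac{719}{104}$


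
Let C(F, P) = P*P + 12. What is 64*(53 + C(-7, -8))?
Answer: 8256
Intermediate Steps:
C(F, P) = 12 + P**2 (C(F, P) = P**2 + 12 = 12 + P**2)
64*(53 + C(-7, -8)) = 64*(53 + (12 + (-8)**2)) = 64*(53 + (12 + 64)) = 64*(53 + 76) = 64*129 = 8256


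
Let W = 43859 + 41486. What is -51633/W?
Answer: -51633/85345 ≈ -0.60499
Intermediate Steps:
W = 85345
-51633/W = -51633/85345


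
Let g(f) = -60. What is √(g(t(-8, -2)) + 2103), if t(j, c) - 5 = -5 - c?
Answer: 3*√227 ≈ 45.200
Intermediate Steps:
t(j, c) = -c (t(j, c) = 5 + (-5 - c) = -c)
√(g(t(-8, -2)) + 2103) = √(-60 + 2103) = √2043 = 3*√227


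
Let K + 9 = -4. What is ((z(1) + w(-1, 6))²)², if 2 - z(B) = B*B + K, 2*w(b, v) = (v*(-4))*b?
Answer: 456976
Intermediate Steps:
K = -13 (K = -9 - 4 = -13)
w(b, v) = -2*b*v (w(b, v) = ((v*(-4))*b)/2 = ((-4*v)*b)/2 = (-4*b*v)/2 = -2*b*v)
z(B) = 15 - B² (z(B) = 2 - (B*B - 13) = 2 - (B² - 13) = 2 - (-13 + B²) = 2 + (13 - B²) = 15 - B²)
((z(1) + w(-1, 6))²)² = (((15 - 1*1²) - 2*(-1)*6)²)² = (((15 - 1*1) + 12)²)² = (((15 - 1) + 12)²)² = ((14 + 12)²)² = (26²)² = 676² = 456976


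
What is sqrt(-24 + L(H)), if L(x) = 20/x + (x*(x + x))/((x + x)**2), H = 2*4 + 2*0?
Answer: I*sqrt(21) ≈ 4.5826*I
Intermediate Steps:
H = 8 (H = 8 + 0 = 8)
L(x) = 1/2 + 20/x (L(x) = 20/x + (x*(2*x))/((2*x)**2) = 20/x + (2*x**2)/((4*x**2)) = 20/x + (2*x**2)*(1/(4*x**2)) = 20/x + 1/2 = 1/2 + 20/x)
sqrt(-24 + L(H)) = sqrt(-24 + (1/2)*(40 + 8)/8) = sqrt(-24 + (1/2)*(1/8)*48) = sqrt(-24 + 3) = sqrt(-21) = I*sqrt(21)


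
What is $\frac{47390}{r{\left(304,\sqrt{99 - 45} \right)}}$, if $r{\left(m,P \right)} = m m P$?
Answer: $\frac{23695 \sqrt{6}}{831744} \approx 0.069782$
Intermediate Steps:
$r{\left(m,P \right)} = P m^{2}$ ($r{\left(m,P \right)} = m^{2} P = P m^{2}$)
$\frac{47390}{r{\left(304,\sqrt{99 - 45} \right)}} = \frac{47390}{\sqrt{99 - 45} \cdot 304^{2}} = \frac{47390}{\sqrt{54} \cdot 92416} = \frac{47390}{3 \sqrt{6} \cdot 92416} = \frac{47390}{277248 \sqrt{6}} = 47390 \frac{\sqrt{6}}{1663488} = \frac{23695 \sqrt{6}}{831744}$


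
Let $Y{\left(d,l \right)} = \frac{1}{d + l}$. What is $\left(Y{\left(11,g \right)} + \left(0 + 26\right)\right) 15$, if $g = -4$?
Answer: $\frac{2745}{7} \approx 392.14$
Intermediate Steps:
$\left(Y{\left(11,g \right)} + \left(0 + 26\right)\right) 15 = \left(\frac{1}{11 - 4} + \left(0 + 26\right)\right) 15 = \left(\frac{1}{7} + 26\right) 15 = \frac{183}{7} \cdot 15 = \frac{2745}{7}$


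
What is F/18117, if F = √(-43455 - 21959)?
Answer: I*√65414/18117 ≈ 0.014117*I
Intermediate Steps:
F = I*√65414 (F = √(-65414) = I*√65414 ≈ 255.76*I)
F/18117 = (I*√65414)/18117 = (I*√65414)*(1/18117) = I*√65414/18117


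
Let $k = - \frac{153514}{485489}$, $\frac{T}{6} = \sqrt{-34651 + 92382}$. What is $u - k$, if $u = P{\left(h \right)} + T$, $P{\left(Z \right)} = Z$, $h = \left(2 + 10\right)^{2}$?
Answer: $\frac{70063930}{485489} + 6 \sqrt{57731} \approx 1586.0$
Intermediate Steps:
$h = 144$ ($h = 12^{2} = 144$)
$T = 6 \sqrt{57731}$ ($T = 6 \sqrt{-34651 + 92382} = 6 \sqrt{57731} \approx 1441.6$)
$k = - \frac{153514}{485489}$ ($k = \left(-153514\right) \frac{1}{485489} = - \frac{153514}{485489} \approx -0.31621$)
$u = 144 + 6 \sqrt{57731} \approx 1585.6$
$u - k = \left(144 + 6 \sqrt{57731}\right) - - \frac{153514}{485489} = \left(144 + 6 \sqrt{57731}\right) + \frac{153514}{485489} = \frac{70063930}{485489} + 6 \sqrt{57731}$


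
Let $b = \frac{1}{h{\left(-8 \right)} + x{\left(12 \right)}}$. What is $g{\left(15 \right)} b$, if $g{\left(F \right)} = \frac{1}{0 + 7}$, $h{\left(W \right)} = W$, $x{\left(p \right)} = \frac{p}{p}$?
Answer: $- \frac{1}{49} \approx -0.020408$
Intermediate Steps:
$x{\left(p \right)} = 1$
$b = - \frac{1}{7}$ ($b = \frac{1}{-8 + 1} = \frac{1}{-7} = - \frac{1}{7} \approx -0.14286$)
$g{\left(F \right)} = \frac{1}{7}$
$g{\left(15 \right)} b = \frac{1}{7} \left(- \frac{1}{7}\right) = - \frac{1}{49}$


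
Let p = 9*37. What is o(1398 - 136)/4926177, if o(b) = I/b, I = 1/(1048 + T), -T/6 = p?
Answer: -1/5905993605300 ≈ -1.6932e-13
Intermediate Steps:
p = 333
T = -1998 (T = -6*333 = -1998)
I = -1/950 (I = 1/(1048 - 1998) = 1/(-950) = -1/950 ≈ -0.0010526)
o(b) = -1/(950*b)
o(1398 - 136)/4926177 = -1/(950*(1398 - 136))/4926177 = -1/950/1262*(1/4926177) = -1/950*1/1262*(1/4926177) = -1/1198900*1/4926177 = -1/5905993605300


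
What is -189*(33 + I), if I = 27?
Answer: -11340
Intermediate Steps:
-189*(33 + I) = -189*(33 + 27) = -189*60 = -11340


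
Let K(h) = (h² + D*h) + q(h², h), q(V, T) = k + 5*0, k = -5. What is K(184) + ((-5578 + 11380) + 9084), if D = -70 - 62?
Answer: 24449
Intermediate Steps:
q(V, T) = -5 (q(V, T) = -5 + 5*0 = -5 + 0 = -5)
D = -132
K(h) = -5 + h² - 132*h (K(h) = (h² - 132*h) - 5 = -5 + h² - 132*h)
K(184) + ((-5578 + 11380) + 9084) = (-5 + 184² - 132*184) + ((-5578 + 11380) + 9084) = (-5 + 33856 - 24288) + (5802 + 9084) = 9563 + 14886 = 24449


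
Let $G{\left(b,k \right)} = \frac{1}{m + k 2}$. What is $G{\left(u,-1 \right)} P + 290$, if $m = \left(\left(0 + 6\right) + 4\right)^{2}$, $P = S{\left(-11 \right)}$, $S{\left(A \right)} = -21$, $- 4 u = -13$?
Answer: $\frac{4057}{14} \approx 289.79$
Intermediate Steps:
$u = \frac{13}{4}$ ($u = \left(- \frac{1}{4}\right) \left(-13\right) = \frac{13}{4} \approx 3.25$)
$P = -21$
$m = 100$ ($m = \left(6 + 4\right)^{2} = 10^{2} = 100$)
$G{\left(b,k \right)} = \frac{1}{100 + 2 k}$ ($G{\left(b,k \right)} = \frac{1}{100 + k 2} = \frac{1}{100 + 2 k}$)
$G{\left(u,-1 \right)} P + 290 = \frac{1}{2 \left(50 - 1\right)} \left(-21\right) + 290 = \frac{1}{2 \cdot 49} \left(-21\right) + 290 = \frac{1}{2} \cdot \frac{1}{49} \left(-21\right) + 290 = \frac{1}{98} \left(-21\right) + 290 = - \frac{3}{14} + 290 = \frac{4057}{14}$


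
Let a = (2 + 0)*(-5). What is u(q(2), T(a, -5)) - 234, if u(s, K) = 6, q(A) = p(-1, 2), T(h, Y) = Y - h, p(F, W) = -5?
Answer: -228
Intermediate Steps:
a = -10 (a = 2*(-5) = -10)
q(A) = -5
u(q(2), T(a, -5)) - 234 = 6 - 234 = -228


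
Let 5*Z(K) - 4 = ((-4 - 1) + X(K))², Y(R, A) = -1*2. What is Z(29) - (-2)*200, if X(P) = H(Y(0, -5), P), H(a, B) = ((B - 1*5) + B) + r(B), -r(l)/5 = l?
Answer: 11413/5 ≈ 2282.6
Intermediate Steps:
r(l) = -5*l
Y(R, A) = -2
H(a, B) = -5 - 3*B (H(a, B) = ((B - 1*5) + B) - 5*B = ((B - 5) + B) - 5*B = ((-5 + B) + B) - 5*B = (-5 + 2*B) - 5*B = -5 - 3*B)
X(P) = -5 - 3*P
Z(K) = ⅘ + (-10 - 3*K)²/5 (Z(K) = ⅘ + ((-4 - 1) + (-5 - 3*K))²/5 = ⅘ + (-5 + (-5 - 3*K))²/5 = ⅘ + (-10 - 3*K)²/5)
Z(29) - (-2)*200 = (⅘ + (10 + 3*29)²/5) - (-2)*200 = (⅘ + (10 + 87)²/5) - 1*(-400) = (⅘ + (⅕)*97²) + 400 = (⅘ + (⅕)*9409) + 400 = (⅘ + 9409/5) + 400 = 9413/5 + 400 = 11413/5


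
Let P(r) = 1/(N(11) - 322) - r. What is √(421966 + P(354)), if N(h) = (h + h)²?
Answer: √136602290/18 ≈ 649.32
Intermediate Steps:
N(h) = 4*h² (N(h) = (2*h)² = 4*h²)
P(r) = 1/162 - r (P(r) = 1/(4*11² - 322) - r = 1/(4*121 - 322) - r = 1/(484 - 322) - r = 1/162 - r)
√(421966 + P(354)) = √(421966 + (1/162 - 1*354)) = √(421966 + (1/162 - 354)) = √(421966 - 57347/162) = √(68301145/162) = √136602290/18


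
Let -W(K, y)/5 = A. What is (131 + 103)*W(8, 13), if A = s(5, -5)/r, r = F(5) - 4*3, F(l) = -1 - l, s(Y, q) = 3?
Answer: 195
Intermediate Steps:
r = -18 (r = (-1 - 1*5) - 4*3 = (-1 - 5) - 12 = -6 - 12 = -18)
A = -⅙ (A = 3/(-18) = 3*(-1/18) = -⅙ ≈ -0.16667)
W(K, y) = ⅚ (W(K, y) = -5*(-⅙) = ⅚)
(131 + 103)*W(8, 13) = (131 + 103)*(⅚) = 234*(⅚) = 195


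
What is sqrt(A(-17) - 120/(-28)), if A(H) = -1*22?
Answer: 2*I*sqrt(217)/7 ≈ 4.2088*I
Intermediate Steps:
A(H) = -22
sqrt(A(-17) - 120/(-28)) = sqrt(-22 - 120/(-28)) = sqrt(-22 - 120*(-1/28)) = sqrt(-22 + 30/7) = sqrt(-124/7) = 2*I*sqrt(217)/7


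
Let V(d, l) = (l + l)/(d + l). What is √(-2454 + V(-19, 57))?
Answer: I*√2451 ≈ 49.508*I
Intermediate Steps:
V(d, l) = 2*l/(d + l) (V(d, l) = (2*l)/(d + l) = 2*l/(d + l))
√(-2454 + V(-19, 57)) = √(-2454 + 2*57/(-19 + 57)) = √(-2454 + 2*57/38) = √(-2454 + 2*57*(1/38)) = √(-2454 + 3) = √(-2451) = I*√2451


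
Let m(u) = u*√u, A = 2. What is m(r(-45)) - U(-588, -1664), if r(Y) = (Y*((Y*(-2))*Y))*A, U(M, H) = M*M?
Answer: -345744 + 98415000*√5 ≈ 2.1972e+8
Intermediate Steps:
U(M, H) = M²
r(Y) = -4*Y³ (r(Y) = (Y*((Y*(-2))*Y))*2 = (Y*((-2*Y)*Y))*2 = (Y*(-2*Y²))*2 = -2*Y³*2 = -4*Y³)
m(u) = u^(3/2)
m(r(-45)) - U(-588, -1664) = (-4*(-45)³)^(3/2) - 1*(-588)² = (-4*(-91125))^(3/2) - 1*345744 = 364500^(3/2) - 345744 = 98415000*√5 - 345744 = -345744 + 98415000*√5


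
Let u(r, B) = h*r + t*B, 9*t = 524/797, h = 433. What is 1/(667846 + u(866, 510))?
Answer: 2391/2493481264 ≈ 9.5890e-7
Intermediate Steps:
t = 524/7173 (t = (524/797)/9 = (524*(1/797))/9 = (⅑)*(524/797) = 524/7173 ≈ 0.073052)
u(r, B) = 433*r + 524*B/7173
1/(667846 + u(866, 510)) = 1/(667846 + (433*866 + (524/7173)*510)) = 1/(667846 + (374978 + 89080/2391)) = 1/(667846 + 896661478/2391) = 1/(2493481264/2391) = 2391/2493481264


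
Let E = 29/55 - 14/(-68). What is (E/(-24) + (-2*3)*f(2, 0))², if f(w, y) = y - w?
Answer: 32063557969/223801600 ≈ 143.27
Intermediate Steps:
E = 1371/1870 (E = 29*(1/55) - 14*(-1/68) = 29/55 + 7/34 = 1371/1870 ≈ 0.73316)
(E/(-24) + (-2*3)*f(2, 0))² = ((1371/1870)/(-24) + (-2*3)*(0 - 1*2))² = ((1371/1870)*(-1/24) - 6*(0 - 2))² = (-457/14960 - 6*(-2))² = (-457/14960 + 12)² = (179063/14960)² = 32063557969/223801600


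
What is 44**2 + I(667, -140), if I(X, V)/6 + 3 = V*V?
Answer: 119518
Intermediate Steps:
I(X, V) = -18 + 6*V**2 (I(X, V) = -18 + 6*(V*V) = -18 + 6*V**2)
44**2 + I(667, -140) = 44**2 + (-18 + 6*(-140)**2) = 1936 + (-18 + 6*19600) = 1936 + (-18 + 117600) = 1936 + 117582 = 119518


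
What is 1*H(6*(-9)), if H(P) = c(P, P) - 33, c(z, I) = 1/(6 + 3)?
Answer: -296/9 ≈ -32.889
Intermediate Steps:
c(z, I) = 1/9
H(P) = -296/9 (H(P) = 1/9 - 33 = -296/9)
1*H(6*(-9)) = 1*(-296/9) = -296/9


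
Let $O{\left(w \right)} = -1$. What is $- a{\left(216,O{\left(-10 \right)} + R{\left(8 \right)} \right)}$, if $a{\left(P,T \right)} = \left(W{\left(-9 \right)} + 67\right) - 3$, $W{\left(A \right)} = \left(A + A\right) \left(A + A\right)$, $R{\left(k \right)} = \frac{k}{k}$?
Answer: $-388$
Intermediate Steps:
$R{\left(k \right)} = 1$
$W{\left(A \right)} = 4 A^{2}$ ($W{\left(A \right)} = 2 A 2 A = 4 A^{2}$)
$a{\left(P,T \right)} = 388$ ($a{\left(P,T \right)} = \left(4 \left(-9\right)^{2} + 67\right) - 3 = \left(4 \cdot 81 + 67\right) - 3 = \left(324 + 67\right) - 3 = 391 - 3 = 388$)
$- a{\left(216,O{\left(-10 \right)} + R{\left(8 \right)} \right)} = \left(-1\right) 388 = -388$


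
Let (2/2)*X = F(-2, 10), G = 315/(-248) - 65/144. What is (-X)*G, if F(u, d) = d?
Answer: 38425/2232 ≈ 17.216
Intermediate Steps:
G = -7685/4464 (G = 315*(-1/248) - 65*1/144 = -315/248 - 65/144 = -7685/4464 ≈ -1.7215)
X = 10
(-X)*G = -1*10*(-7685/4464) = -10*(-7685/4464) = 38425/2232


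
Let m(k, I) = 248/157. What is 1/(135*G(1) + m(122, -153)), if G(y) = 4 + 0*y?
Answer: 157/85028 ≈ 0.0018465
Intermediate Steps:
m(k, I) = 248/157 (m(k, I) = 248*(1/157) = 248/157)
G(y) = 4 (G(y) = 4 + 0 = 4)
1/(135*G(1) + m(122, -153)) = 1/(135*4 + 248/157) = 1/(540 + 248/157) = 1/(85028/157) = 157/85028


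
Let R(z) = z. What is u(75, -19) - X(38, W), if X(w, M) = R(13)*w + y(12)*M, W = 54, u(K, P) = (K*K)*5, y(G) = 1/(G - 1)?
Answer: 303887/11 ≈ 27626.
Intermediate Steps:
y(G) = 1/(-1 + G)
u(K, P) = 5*K² (u(K, P) = K²*5 = 5*K²)
X(w, M) = 13*w + M/11 (X(w, M) = 13*w + M/(-1 + 12) = 13*w + M/11)
u(75, -19) - X(38, W) = 5*75² - (13*38 + (1/11)*54) = 5*5625 - (494 + 54/11) = 28125 - 1*5488/11 = 28125 - 5488/11 = 303887/11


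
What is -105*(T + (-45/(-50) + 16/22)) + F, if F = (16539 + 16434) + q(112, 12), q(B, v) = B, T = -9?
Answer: 744901/22 ≈ 33859.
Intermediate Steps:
F = 33085 (F = (16539 + 16434) + 112 = 32973 + 112 = 33085)
-105*(T + (-45/(-50) + 16/22)) + F = -105*(-9 + (-45/(-50) + 16/22)) + 33085 = -105*(-9 + (-45*(-1/50) + 16*(1/22))) + 33085 = -105*(-9 + (9/10 + 8/11)) + 33085 = -105*(-9 + 179/110) + 33085 = -105*(-811/110) + 33085 = 17031/22 + 33085 = 744901/22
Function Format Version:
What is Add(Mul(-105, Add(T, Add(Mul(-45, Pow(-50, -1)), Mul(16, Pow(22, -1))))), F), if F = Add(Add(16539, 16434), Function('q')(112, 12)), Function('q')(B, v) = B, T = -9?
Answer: Rational(744901, 22) ≈ 33859.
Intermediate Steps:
F = 33085 (F = Add(Add(16539, 16434), 112) = Add(32973, 112) = 33085)
Add(Mul(-105, Add(T, Add(Mul(-45, Pow(-50, -1)), Mul(16, Pow(22, -1))))), F) = Add(Mul(-105, Add(-9, Add(Mul(-45, Pow(-50, -1)), Mul(16, Pow(22, -1))))), 33085) = Add(Mul(-105, Add(-9, Add(Mul(-45, Rational(-1, 50)), Mul(16, Rational(1, 22))))), 33085) = Add(Mul(-105, Add(-9, Add(Rational(9, 10), Rational(8, 11)))), 33085) = Add(Mul(-105, Add(-9, Rational(179, 110))), 33085) = Add(Mul(-105, Rational(-811, 110)), 33085) = Add(Rational(17031, 22), 33085) = Rational(744901, 22)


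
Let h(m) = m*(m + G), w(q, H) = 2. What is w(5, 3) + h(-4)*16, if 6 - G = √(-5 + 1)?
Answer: -126 + 128*I ≈ -126.0 + 128.0*I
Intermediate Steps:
G = 6 - 2*I (G = 6 - √(-5 + 1) = 6 - √(-4) = 6 - 2*I ≈ 6.0 - 2.0*I)
h(m) = m*(6 + m - 2*I) (h(m) = m*(m + (6 - 2*I)) = m*(6 + m - 2*I))
w(5, 3) + h(-4)*16 = 2 - 4*(6 - 4 - 2*I)*16 = 2 - 4*(2 - 2*I)*16 = 2 + (-8 + 8*I)*16 = 2 + (-128 + 128*I) = -126 + 128*I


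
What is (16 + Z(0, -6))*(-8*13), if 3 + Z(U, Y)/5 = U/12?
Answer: -104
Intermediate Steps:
Z(U, Y) = -15 + 5*U/12 (Z(U, Y) = -15 + 5*(U/12) = -15 + 5*U/12)
(16 + Z(0, -6))*(-8*13) = (16 + (-15 + (5/12)*0))*(-8*13) = (16 + (-15 + 0))*(-104) = (16 - 15)*(-104) = 1*(-104) = -104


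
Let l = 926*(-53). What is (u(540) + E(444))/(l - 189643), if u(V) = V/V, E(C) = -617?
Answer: 88/34103 ≈ 0.0025804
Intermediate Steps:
l = -49078
u(V) = 1
(u(540) + E(444))/(l - 189643) = (1 - 617)/(-49078 - 189643) = -616/(-238721) = -616*(-1/238721) = 88/34103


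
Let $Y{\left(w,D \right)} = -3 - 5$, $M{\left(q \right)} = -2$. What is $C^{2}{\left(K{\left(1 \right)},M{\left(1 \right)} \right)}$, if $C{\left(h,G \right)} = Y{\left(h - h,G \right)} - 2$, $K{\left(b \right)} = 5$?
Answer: $100$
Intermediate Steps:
$Y{\left(w,D \right)} = -8$
$C{\left(h,G \right)} = -10$ ($C{\left(h,G \right)} = -8 - 2 = -10$)
$C^{2}{\left(K{\left(1 \right)},M{\left(1 \right)} \right)} = \left(-10\right)^{2} = 100$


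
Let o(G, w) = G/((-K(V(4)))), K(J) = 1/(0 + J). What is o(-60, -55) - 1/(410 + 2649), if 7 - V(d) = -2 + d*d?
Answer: -1284781/3059 ≈ -420.00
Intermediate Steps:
V(d) = 9 - d² (V(d) = 7 - (-2 + d*d) = 7 - (-2 + d²) = 7 + (2 - d²) = 9 - d²)
K(J) = 1/J
o(G, w) = 7*G (o(G, w) = G/((-1/(9 - 1*4²))) = G/((-1/(9 - 1*16))) = G/((-1/(9 - 16))) = G/((-1/(-7))) = G/((-1*(-⅐))) = G/(⅐) = G*7 = 7*G)
o(-60, -55) - 1/(410 + 2649) = 7*(-60) - 1/(410 + 2649) = -420 - 1/3059 = -1284781/3059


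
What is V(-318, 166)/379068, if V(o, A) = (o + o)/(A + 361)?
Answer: -53/16647403 ≈ -3.1837e-6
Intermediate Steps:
V(o, A) = 2*o/(361 + A) (V(o, A) = (2*o)/(361 + A) = 2*o/(361 + A))
V(-318, 166)/379068 = (2*(-318)/(361 + 166))/379068 = (2*(-318)/527)*(1/379068) = (2*(-318)*(1/527))*(1/379068) = -636/527*1/379068 = -53/16647403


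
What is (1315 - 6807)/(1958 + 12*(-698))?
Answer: 2746/3209 ≈ 0.85572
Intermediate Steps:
(1315 - 6807)/(1958 + 12*(-698)) = -5492/(1958 - 8376) = -5492/(-6418) = -5492*(-1/6418) = 2746/3209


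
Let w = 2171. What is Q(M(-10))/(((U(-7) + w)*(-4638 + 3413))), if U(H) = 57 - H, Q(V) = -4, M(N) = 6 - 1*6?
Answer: 4/2737875 ≈ 1.4610e-6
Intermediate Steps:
M(N) = 0 (M(N) = 6 - 6 = 0)
Q(M(-10))/(((U(-7) + w)*(-4638 + 3413))) = -4*1/((-4638 + 3413)*((57 - 1*(-7)) + 2171)) = -4*(-1/(1225*((57 + 7) + 2171))) = -4*(-1/(1225*(64 + 2171))) = -4/(2235*(-1225)) = -4/(-2737875) = -4*(-1/2737875) = 4/2737875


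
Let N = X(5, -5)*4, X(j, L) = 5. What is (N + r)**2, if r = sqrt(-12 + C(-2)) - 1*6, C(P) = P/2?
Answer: (14 + I*sqrt(13))**2 ≈ 183.0 + 100.96*I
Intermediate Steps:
C(P) = P/2 (C(P) = P*(1/2) = P/2)
N = 20 (N = 5*4 = 20)
r = -6 + I*sqrt(13) (r = sqrt(-12 + (1/2)*(-2)) - 1*6 = sqrt(-12 - 1) - 6 = sqrt(-13) - 6 = I*sqrt(13) - 6 = -6 + I*sqrt(13) ≈ -6.0 + 3.6056*I)
(N + r)**2 = (20 + (-6 + I*sqrt(13)))**2 = (14 + I*sqrt(13))**2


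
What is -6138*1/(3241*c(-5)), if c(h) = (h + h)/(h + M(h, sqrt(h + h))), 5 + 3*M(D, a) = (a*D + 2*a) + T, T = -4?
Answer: -24552/16205 - 3069*I*sqrt(10)/16205 ≈ -1.5151 - 0.59889*I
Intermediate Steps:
M(D, a) = -3 + 2*a/3 + D*a/3 (M(D, a) = -5/3 + ((a*D + 2*a) - 4)/3 = -5/3 + ((D*a + 2*a) - 4)/3 = -5/3 + ((2*a + D*a) - 4)/3 = -5/3 + (-4 + 2*a + D*a)/3 = -5/3 + (-4/3 + 2*a/3 + D*a/3) = -3 + 2*a/3 + D*a/3)
c(h) = 2*h/(-3 + h + sqrt(2)*h**(3/2)/3 + 2*sqrt(2)*sqrt(h)/3) (c(h) = (h + h)/(h + (-3 + 2*sqrt(h + h)/3 + h*sqrt(h + h)/3)) = (2*h)/(h + (-3 + 2*sqrt(2*h)/3 + h*sqrt(2*h)/3)) = (2*h)/(h + (-3 + 2*(sqrt(2)*sqrt(h))/3 + h*(sqrt(2)*sqrt(h))/3)) = (2*h)/(h + (-3 + 2*sqrt(2)*sqrt(h)/3 + sqrt(2)*h**(3/2)/3)) = (2*h)/(h + (-3 + sqrt(2)*h**(3/2)/3 + 2*sqrt(2)*sqrt(h)/3)) = (2*h)/(-3 + h + sqrt(2)*h**(3/2)/3 + 2*sqrt(2)*sqrt(h)/3) = 2*h/(-3 + h + sqrt(2)*h**(3/2)/3 + 2*sqrt(2)*sqrt(h)/3))
-6138*1/(3241*c(-5)) = -(24552/16205 + 3069*I*sqrt(10)/16205) = -6138*(4/16205 + I*sqrt(10)/32410) = -24552/16205 - 3069*I*sqrt(10)/16205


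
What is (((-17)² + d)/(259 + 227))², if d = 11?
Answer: 2500/6561 ≈ 0.38104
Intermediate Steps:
(((-17)² + d)/(259 + 227))² = (((-17)² + 11)/(259 + 227))² = ((289 + 11)/486)² = (300*(1/486))² = (50/81)² = 2500/6561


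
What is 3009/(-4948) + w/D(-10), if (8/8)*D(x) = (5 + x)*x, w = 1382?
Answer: 3343843/123700 ≈ 27.032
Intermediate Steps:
D(x) = x*(5 + x) (D(x) = (5 + x)*x = x*(5 + x))
3009/(-4948) + w/D(-10) = 3009/(-4948) + 1382/((-10*(5 - 10))) = 3009*(-1/4948) + 1382/((-10*(-5))) = -3009/4948 + 1382/50 = -3009/4948 + 1382*(1/50) = -3009/4948 + 691/25 = 3343843/123700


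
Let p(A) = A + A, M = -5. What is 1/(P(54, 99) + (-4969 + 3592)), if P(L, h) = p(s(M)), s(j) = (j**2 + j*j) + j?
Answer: -1/1287 ≈ -0.00077700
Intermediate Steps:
s(j) = j + 2*j**2 (s(j) = (j**2 + j**2) + j = 2*j**2 + j = j + 2*j**2)
p(A) = 2*A
P(L, h) = 90 (P(L, h) = 2*(-5*(1 + 2*(-5))) = 2*(-5*(1 - 10)) = 2*(-5*(-9)) = 2*45 = 90)
1/(P(54, 99) + (-4969 + 3592)) = 1/(90 + (-4969 + 3592)) = 1/(90 - 1377) = 1/(-1287) = -1/1287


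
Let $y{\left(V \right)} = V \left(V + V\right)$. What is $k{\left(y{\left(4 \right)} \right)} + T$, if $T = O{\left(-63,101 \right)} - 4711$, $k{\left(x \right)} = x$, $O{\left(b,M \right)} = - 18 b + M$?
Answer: $-3444$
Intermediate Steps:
$y{\left(V \right)} = 2 V^{2}$ ($y{\left(V \right)} = V 2 V = 2 V^{2}$)
$O{\left(b,M \right)} = M - 18 b$
$T = -3476$ ($T = \left(101 - -1134\right) - 4711 = \left(101 + 1134\right) - 4711 = 1235 - 4711 = -3476$)
$k{\left(y{\left(4 \right)} \right)} + T = 2 \cdot 4^{2} - 3476 = 2 \cdot 16 - 3476 = 32 - 3476 = -3444$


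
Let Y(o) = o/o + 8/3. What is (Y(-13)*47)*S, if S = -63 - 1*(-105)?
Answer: 7238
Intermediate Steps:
S = 42 (S = -63 + 105 = 42)
Y(o) = 11/3 (Y(o) = 1 + 8*(⅓) = 1 + 8/3 = 11/3)
(Y(-13)*47)*S = ((11/3)*47)*42 = (517/3)*42 = 7238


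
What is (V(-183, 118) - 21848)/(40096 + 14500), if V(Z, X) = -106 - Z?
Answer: -21771/54596 ≈ -0.39877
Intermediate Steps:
(V(-183, 118) - 21848)/(40096 + 14500) = ((-106 - 1*(-183)) - 21848)/(40096 + 14500) = ((-106 + 183) - 21848)/54596 = (77 - 21848)*(1/54596) = -21771*1/54596 = -21771/54596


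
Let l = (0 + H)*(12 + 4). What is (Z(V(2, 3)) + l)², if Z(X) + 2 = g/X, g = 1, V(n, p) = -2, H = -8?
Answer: 68121/4 ≈ 17030.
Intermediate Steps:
l = -128 (l = (0 - 8)*(12 + 4) = -8*16 = -128)
Z(X) = -2 + 1/X
(Z(V(2, 3)) + l)² = ((-2 + 1/(-2)) - 128)² = ((-2 - ½) - 128)² = (-5/2 - 128)² = (-261/2)² = 68121/4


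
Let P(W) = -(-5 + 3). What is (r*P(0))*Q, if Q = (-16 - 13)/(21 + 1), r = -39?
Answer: 1131/11 ≈ 102.82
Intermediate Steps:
P(W) = 2 (P(W) = -1*(-2) = 2)
Q = -29/22 ≈ -1.3182
(r*P(0))*Q = -39*2*(-29/22) = -78*(-29/22) = 1131/11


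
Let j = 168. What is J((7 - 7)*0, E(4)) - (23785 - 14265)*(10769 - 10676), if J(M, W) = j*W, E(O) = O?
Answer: -884688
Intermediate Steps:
J(M, W) = 168*W
J((7 - 7)*0, E(4)) - (23785 - 14265)*(10769 - 10676) = 168*4 - (23785 - 14265)*(10769 - 10676) = 672 - 9520*93 = 672 - 1*885360 = 672 - 885360 = -884688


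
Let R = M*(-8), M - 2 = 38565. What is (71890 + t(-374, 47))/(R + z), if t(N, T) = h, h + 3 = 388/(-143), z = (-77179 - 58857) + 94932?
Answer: -10279453/49998520 ≈ -0.20560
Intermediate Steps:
M = 38567 (M = 2 + 38565 = 38567)
z = -41104 (z = -136036 + 94932 = -41104)
R = -308536 (R = 38567*(-8) = -308536)
h = -817/143 (h = -3 + 388/(-143) = -3 + 388*(-1/143) = -3 - 388/143 = -817/143 ≈ -5.7133)
t(N, T) = -817/143
(71890 + t(-374, 47))/(R + z) = (71890 - 817/143)/(-308536 - 41104) = (10279453/143)/(-349640) = (10279453/143)*(-1/349640) = -10279453/49998520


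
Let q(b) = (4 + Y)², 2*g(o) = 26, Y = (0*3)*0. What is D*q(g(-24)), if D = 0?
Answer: 0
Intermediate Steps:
Y = 0 (Y = 0*0 = 0)
g(o) = 13 (g(o) = (½)*26 = 13)
q(b) = 16 (q(b) = (4 + 0)² = 4² = 16)
D*q(g(-24)) = 0*16 = 0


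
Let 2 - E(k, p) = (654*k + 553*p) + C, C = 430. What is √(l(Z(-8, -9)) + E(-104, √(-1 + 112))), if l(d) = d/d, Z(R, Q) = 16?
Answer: √(67589 - 553*√111) ≈ 248.52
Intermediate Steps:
l(d) = 1
E(k, p) = -428 - 654*k - 553*p (E(k, p) = 2 - ((654*k + 553*p) + 430) = 2 - ((553*p + 654*k) + 430) = 2 - (430 + 553*p + 654*k) = 2 + (-430 - 654*k - 553*p) = -428 - 654*k - 553*p)
√(l(Z(-8, -9)) + E(-104, √(-1 + 112))) = √(1 + (-428 - 654*(-104) - 553*√(-1 + 112))) = √(1 + (-428 + 68016 - 553*√111)) = √(1 + (67588 - 553*√111)) = √(67589 - 553*√111)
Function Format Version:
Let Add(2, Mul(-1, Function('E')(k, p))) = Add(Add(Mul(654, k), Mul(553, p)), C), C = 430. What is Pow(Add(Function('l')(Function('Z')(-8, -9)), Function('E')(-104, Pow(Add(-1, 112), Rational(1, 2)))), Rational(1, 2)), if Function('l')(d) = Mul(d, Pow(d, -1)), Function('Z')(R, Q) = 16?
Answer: Pow(Add(67589, Mul(-553, Pow(111, Rational(1, 2)))), Rational(1, 2)) ≈ 248.52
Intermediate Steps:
Function('l')(d) = 1
Function('E')(k, p) = Add(-428, Mul(-654, k), Mul(-553, p)) (Function('E')(k, p) = Add(2, Mul(-1, Add(Add(Mul(654, k), Mul(553, p)), 430))) = Add(2, Mul(-1, Add(Add(Mul(553, p), Mul(654, k)), 430))) = Add(2, Mul(-1, Add(430, Mul(553, p), Mul(654, k)))) = Add(2, Add(-430, Mul(-654, k), Mul(-553, p))) = Add(-428, Mul(-654, k), Mul(-553, p)))
Pow(Add(Function('l')(Function('Z')(-8, -9)), Function('E')(-104, Pow(Add(-1, 112), Rational(1, 2)))), Rational(1, 2)) = Pow(Add(1, Add(-428, Mul(-654, -104), Mul(-553, Pow(Add(-1, 112), Rational(1, 2))))), Rational(1, 2)) = Pow(Add(1, Add(-428, 68016, Mul(-553, Pow(111, Rational(1, 2))))), Rational(1, 2)) = Pow(Add(1, Add(67588, Mul(-553, Pow(111, Rational(1, 2))))), Rational(1, 2)) = Pow(Add(67589, Mul(-553, Pow(111, Rational(1, 2)))), Rational(1, 2))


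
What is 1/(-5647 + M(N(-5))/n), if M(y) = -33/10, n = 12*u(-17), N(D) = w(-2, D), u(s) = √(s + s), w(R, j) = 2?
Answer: -307196800/1734740329721 - 440*I*√34/1734740329721 ≈ -0.00017709 - 1.479e-9*I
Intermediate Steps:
u(s) = √2*√s (u(s) = √(2*s) = √2*√s)
N(D) = 2
n = 12*I*√34 (n = 12*(√2*√(-17)) = 12*(√2*(I*√17)) = 12*(I*√34) = 12*I*√34 ≈ 69.971*I)
M(y) = -33/10 (M(y) = -33*⅒ = -33/10)
1/(-5647 + M(N(-5))/n) = 1/(-5647 - 33*(-I*√34/408)/10) = 1/(-5647 - (-11)*I*√34/1360) = 1/(-5647 + 11*I*√34/1360)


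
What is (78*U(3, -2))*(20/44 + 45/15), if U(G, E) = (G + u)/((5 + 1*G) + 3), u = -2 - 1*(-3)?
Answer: 11856/121 ≈ 97.984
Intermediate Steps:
u = 1 (u = -2 + 3 = 1)
U(G, E) = (1 + G)/(8 + G) (U(G, E) = (G + 1)/((5 + 1*G) + 3) = (1 + G)/((5 + G) + 3) = (1 + G)/(8 + G))
(78*U(3, -2))*(20/44 + 45/15) = (78*((1 + 3)/(8 + 3)))*(20/44 + 45/15) = (78*(4/11))*(20*(1/44) + 45*(1/15)) = (78*((1/11)*4))*(5/11 + 3) = (78*(4/11))*(38/11) = (312/11)*(38/11) = 11856/121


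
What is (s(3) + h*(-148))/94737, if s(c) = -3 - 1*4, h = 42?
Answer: -6223/94737 ≈ -0.065687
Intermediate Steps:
s(c) = -7 (s(c) = -3 - 4 = -7)
(s(3) + h*(-148))/94737 = (-7 + 42*(-148))/94737 = (-7 - 6216)*(1/94737) = -6223*1/94737 = -6223/94737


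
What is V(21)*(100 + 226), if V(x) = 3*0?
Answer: 0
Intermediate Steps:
V(x) = 0
V(21)*(100 + 226) = 0*(100 + 226) = 0*326 = 0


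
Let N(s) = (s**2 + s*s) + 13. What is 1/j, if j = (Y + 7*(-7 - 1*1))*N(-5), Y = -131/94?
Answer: -94/339885 ≈ -0.00027656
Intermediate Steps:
Y = -131/94 (Y = -131*1/94 = -131/94 ≈ -1.3936)
N(s) = 13 + 2*s**2 (N(s) = (s**2 + s**2) + 13 = 2*s**2 + 13 = 13 + 2*s**2)
j = -339885/94 (j = (-131/94 + 7*(-7 - 1*1))*(13 + 2*(-5)**2) = (-131/94 + 7*(-7 - 1))*(13 + 2*25) = (-131/94 + 7*(-8))*(13 + 50) = (-131/94 - 56)*63 = -5395/94*63 = -339885/94 ≈ -3615.8)
1/j = 1/(-339885/94) = -94/339885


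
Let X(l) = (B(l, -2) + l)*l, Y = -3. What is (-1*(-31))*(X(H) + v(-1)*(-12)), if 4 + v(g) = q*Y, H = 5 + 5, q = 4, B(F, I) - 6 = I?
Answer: 10292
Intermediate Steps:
B(F, I) = 6 + I
H = 10
X(l) = l*(4 + l) (X(l) = ((6 - 2) + l)*l = (4 + l)*l = l*(4 + l))
v(g) = -16 (v(g) = -4 + 4*(-3) = -4 - 12 = -16)
(-1*(-31))*(X(H) + v(-1)*(-12)) = (-1*(-31))*(10*(4 + 10) - 16*(-12)) = 31*(10*14 + 192) = 31*(140 + 192) = 31*332 = 10292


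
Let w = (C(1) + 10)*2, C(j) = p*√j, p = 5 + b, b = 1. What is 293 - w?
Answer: 261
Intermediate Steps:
p = 6 (p = 5 + 1 = 6)
C(j) = 6*√j
w = 32 (w = (6*√1 + 10)*2 = (6*1 + 10)*2 = (6 + 10)*2 = 16*2 = 32)
293 - w = 293 - 1*32 = 293 - 32 = 261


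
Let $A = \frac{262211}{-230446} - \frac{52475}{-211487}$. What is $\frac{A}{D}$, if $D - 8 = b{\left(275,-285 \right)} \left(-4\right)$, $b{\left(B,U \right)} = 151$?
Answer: $\frac{43361563907}{29046854588392} \approx 0.0014928$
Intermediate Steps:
$A = - \frac{43361563907}{48736333202}$ ($A = 262211 \left(- \frac{1}{230446}\right) - - \frac{52475}{211487} = - \frac{262211}{230446} + \frac{52475}{211487} = - \frac{43361563907}{48736333202} \approx -0.88972$)
$D = -596$ ($D = 8 + 151 \left(-4\right) = 8 - 604 = -596$)
$\frac{A}{D} = - \frac{43361563907}{48736333202 \left(-596\right)} = \left(- \frac{43361563907}{48736333202}\right) \left(- \frac{1}{596}\right) = \frac{43361563907}{29046854588392}$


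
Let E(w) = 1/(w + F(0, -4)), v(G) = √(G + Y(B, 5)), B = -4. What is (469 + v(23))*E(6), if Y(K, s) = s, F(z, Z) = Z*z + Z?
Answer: 469/2 + √7 ≈ 237.15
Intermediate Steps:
F(z, Z) = Z + Z*z
v(G) = √(5 + G) (v(G) = √(G + 5) = √(5 + G))
E(w) = 1/(-4 + w) (E(w) = 1/(w - 4*(1 + 0)) = 1/(w - 4*1) = 1/(w - 4) = 1/(-4 + w))
(469 + v(23))*E(6) = (469 + √(5 + 23))/(-4 + 6) = (469 + √28)/2 = (469 + 2*√7)*(½) = 469/2 + √7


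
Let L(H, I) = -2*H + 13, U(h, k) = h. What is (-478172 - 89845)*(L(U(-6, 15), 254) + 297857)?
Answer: -169202039994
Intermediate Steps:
L(H, I) = 13 - 2*H
(-478172 - 89845)*(L(U(-6, 15), 254) + 297857) = (-478172 - 89845)*((13 - 2*(-6)) + 297857) = -568017*((13 + 12) + 297857) = -568017*(25 + 297857) = -568017*297882 = -169202039994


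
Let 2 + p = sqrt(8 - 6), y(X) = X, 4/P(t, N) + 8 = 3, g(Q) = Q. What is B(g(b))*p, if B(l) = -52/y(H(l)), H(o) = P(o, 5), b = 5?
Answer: -130 + 65*sqrt(2) ≈ -38.076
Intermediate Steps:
P(t, N) = -4/5 (P(t, N) = 4/(-8 + 3) = 4/(-5) = 4*(-1/5) = -4/5)
H(o) = -4/5
B(l) = 65 (B(l) = -52/(-4/5) = -52*(-5/4) = 65)
p = -2 + sqrt(2) (p = -2 + sqrt(8 - 6) = -2 + sqrt(2) ≈ -0.58579)
B(g(b))*p = 65*(-2 + sqrt(2)) = -130 + 65*sqrt(2)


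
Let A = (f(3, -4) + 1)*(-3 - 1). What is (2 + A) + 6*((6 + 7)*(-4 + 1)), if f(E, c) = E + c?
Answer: -232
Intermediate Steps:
A = 0 (A = ((3 - 4) + 1)*(-3 - 1) = (-1 + 1)*(-4) = 0*(-4) = 0)
(2 + A) + 6*((6 + 7)*(-4 + 1)) = (2 + 0) + 6*((6 + 7)*(-4 + 1)) = 2 + 6*(13*(-3)) = 2 + 6*(-39) = 2 - 234 = -232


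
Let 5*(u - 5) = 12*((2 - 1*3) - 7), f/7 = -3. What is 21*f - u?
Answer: -2134/5 ≈ -426.80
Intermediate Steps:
f = -21 (f = 7*(-3) = -21)
u = -71/5 (u = 5 + (12*((2 - 1*3) - 7))/5 = 5 + (12*((2 - 3) - 7))/5 = 5 + (12*(-1 - 7))/5 = 5 + (12*(-8))/5 = 5 + (⅕)*(-96) = 5 - 96/5 = -71/5 ≈ -14.200)
21*f - u = 21*(-21) - 1*(-71/5) = -441 + 71/5 = -2134/5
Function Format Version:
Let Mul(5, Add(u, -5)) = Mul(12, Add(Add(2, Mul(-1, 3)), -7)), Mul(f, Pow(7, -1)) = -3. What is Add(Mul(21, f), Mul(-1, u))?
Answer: Rational(-2134, 5) ≈ -426.80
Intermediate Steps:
f = -21 (f = Mul(7, -3) = -21)
u = Rational(-71, 5) (u = Add(5, Mul(Rational(1, 5), Mul(12, Add(Add(2, Mul(-1, 3)), -7)))) = Add(5, Mul(Rational(1, 5), Mul(12, Add(Add(2, -3), -7)))) = Add(5, Mul(Rational(1, 5), Mul(12, Add(-1, -7)))) = Add(5, Mul(Rational(1, 5), Mul(12, -8))) = Add(5, Mul(Rational(1, 5), -96)) = Add(5, Rational(-96, 5)) = Rational(-71, 5) ≈ -14.200)
Add(Mul(21, f), Mul(-1, u)) = Add(Mul(21, -21), Mul(-1, Rational(-71, 5))) = Add(-441, Rational(71, 5)) = Rational(-2134, 5)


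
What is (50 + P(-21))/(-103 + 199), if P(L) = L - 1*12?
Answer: 17/96 ≈ 0.17708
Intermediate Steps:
P(L) = -12 + L (P(L) = L - 12 = -12 + L)
(50 + P(-21))/(-103 + 199) = (50 + (-12 - 21))/(-103 + 199) = (50 - 33)/96 = 17*(1/96) = 17/96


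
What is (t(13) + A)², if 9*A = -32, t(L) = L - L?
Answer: 1024/81 ≈ 12.642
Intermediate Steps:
t(L) = 0
A = -32/9 (A = (⅑)*(-32) = -32/9 ≈ -3.5556)
(t(13) + A)² = (0 - 32/9)² = (-32/9)² = 1024/81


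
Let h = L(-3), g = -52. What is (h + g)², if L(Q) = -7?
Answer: 3481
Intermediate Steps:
h = -7
(h + g)² = (-7 - 52)² = (-59)² = 3481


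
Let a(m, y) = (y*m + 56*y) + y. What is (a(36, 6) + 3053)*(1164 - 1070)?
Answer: 339434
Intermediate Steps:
a(m, y) = 57*y + m*y (a(m, y) = (m*y + 56*y) + y = (56*y + m*y) + y = 57*y + m*y)
(a(36, 6) + 3053)*(1164 - 1070) = (6*(57 + 36) + 3053)*(1164 - 1070) = (6*93 + 3053)*94 = (558 + 3053)*94 = 3611*94 = 339434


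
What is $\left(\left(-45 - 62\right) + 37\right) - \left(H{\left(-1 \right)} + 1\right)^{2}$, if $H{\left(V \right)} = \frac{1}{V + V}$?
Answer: $- \frac{281}{4} \approx -70.25$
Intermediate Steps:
$H{\left(V \right)} = \frac{1}{2 V}$
$\left(\left(-45 - 62\right) + 37\right) - \left(H{\left(-1 \right)} + 1\right)^{2} = \left(\left(-45 - 62\right) + 37\right) - \left(\frac{1}{2 \left(-1\right)} + 1\right)^{2} = \left(-107 + 37\right) - \left(\frac{1}{2} \left(-1\right) + 1\right)^{2} = -70 - \left(- \frac{1}{2} + 1\right)^{2} = -70 - \left(\frac{1}{2}\right)^{2} = -70 - \frac{1}{4} = - \frac{281}{4}$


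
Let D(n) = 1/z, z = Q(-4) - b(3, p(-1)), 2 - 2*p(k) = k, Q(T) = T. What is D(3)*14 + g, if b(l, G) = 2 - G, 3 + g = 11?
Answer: 44/9 ≈ 4.8889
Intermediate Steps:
g = 8 (g = -3 + 11 = 8)
p(k) = 1 - k/2
z = -9/2 (z = -4 - (2 - (1 - ½*(-1))) = -4 - (2 - (1 + ½)) = -4 - (2 - 1*3/2) = -4 - (2 - 3/2) = -4 - 1*½ = -4 - ½ = -9/2 ≈ -4.5000)
D(n) = -2/9 (D(n) = 1/(-9/2) = -2/9)
D(3)*14 + g = -2/9*14 + 8 = -28/9 + 8 = 44/9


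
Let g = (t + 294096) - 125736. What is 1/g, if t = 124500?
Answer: 1/292860 ≈ 3.4146e-6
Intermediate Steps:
g = 292860 (g = (124500 + 294096) - 125736 = 418596 - 125736 = 292860)
1/g = 1/292860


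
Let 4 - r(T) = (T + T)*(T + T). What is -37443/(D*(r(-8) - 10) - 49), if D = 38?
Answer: 12481/3335 ≈ 3.7424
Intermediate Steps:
r(T) = 4 - 4*T² (r(T) = 4 - (T + T)*(T + T) = 4 - 2*T*2*T = 4 - 4*T²)
-37443/(D*(r(-8) - 10) - 49) = -37443/(38*((4 - 4*(-8)²) - 10) - 49) = -37443/(38*((4 - 4*64) - 10) - 49) = -37443/(38*((4 - 256) - 10) - 49) = -37443/(38*(-252 - 10) - 49) = -37443/(38*(-262) - 49) = -37443/(-9956 - 49) = -37443/(-10005) = -37443*(-1/10005) = 12481/3335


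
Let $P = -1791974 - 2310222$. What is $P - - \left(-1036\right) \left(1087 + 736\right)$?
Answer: $-5990824$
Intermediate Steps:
$P = -4102196$
$P - - \left(-1036\right) \left(1087 + 736\right) = -4102196 - - \left(-1036\right) \left(1087 + 736\right) = -4102196 - - \left(-1036\right) 1823 = -4102196 - \left(-1\right) \left(-1888628\right) = -4102196 - 1888628 = -5990824$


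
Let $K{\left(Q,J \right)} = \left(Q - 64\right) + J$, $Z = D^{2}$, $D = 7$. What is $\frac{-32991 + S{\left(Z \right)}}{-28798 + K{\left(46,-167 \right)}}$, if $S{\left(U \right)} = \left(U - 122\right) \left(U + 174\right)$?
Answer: $\frac{49270}{28983} \approx 1.7$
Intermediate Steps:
$Z = 49$ ($Z = 7^{2} = 49$)
$K{\left(Q,J \right)} = -64 + J + Q$ ($K{\left(Q,J \right)} = \left(-64 + Q\right) + J = -64 + J + Q$)
$S{\left(U \right)} = \left(-122 + U\right) \left(174 + U\right)$
$\frac{-32991 + S{\left(Z \right)}}{-28798 + K{\left(46,-167 \right)}} = \frac{-32991 + \left(-21228 + 49^{2} + 52 \cdot 49\right)}{-28798 - 185} = \frac{-32991 + \left(-21228 + 2401 + 2548\right)}{-28798 - 185} = \frac{-32991 - 16279}{-28983} = \left(-49270\right) \left(- \frac{1}{28983}\right) = \frac{49270}{28983}$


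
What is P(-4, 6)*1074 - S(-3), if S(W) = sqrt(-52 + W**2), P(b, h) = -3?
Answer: -3222 - I*sqrt(43) ≈ -3222.0 - 6.5574*I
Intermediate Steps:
P(-4, 6)*1074 - S(-3) = -3*1074 - sqrt(-52 + (-3)**2) = -3222 - sqrt(-52 + 9) = -3222 - sqrt(-43) = -3222 - I*sqrt(43)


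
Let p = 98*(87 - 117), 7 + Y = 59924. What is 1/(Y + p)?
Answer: 1/56977 ≈ 1.7551e-5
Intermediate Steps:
Y = 59917 (Y = -7 + 59924 = 59917)
p = -2940 (p = 98*(-30) = -2940)
1/(Y + p) = 1/(59917 - 2940) = 1/56977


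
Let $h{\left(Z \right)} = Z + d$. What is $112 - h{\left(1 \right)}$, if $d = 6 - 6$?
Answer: $111$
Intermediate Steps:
$d = 0$ ($d = 6 - 6 = 0$)
$h{\left(Z \right)} = Z$ ($h{\left(Z \right)} = Z + 0 = Z$)
$112 - h{\left(1 \right)} = 112 - 1 = 111$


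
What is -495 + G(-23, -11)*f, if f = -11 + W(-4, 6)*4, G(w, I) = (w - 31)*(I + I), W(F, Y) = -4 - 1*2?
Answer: -42075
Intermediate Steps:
W(F, Y) = -6 (W(F, Y) = -4 - 2 = -6)
G(w, I) = 2*I*(-31 + w) (G(w, I) = (-31 + w)*(2*I) = 2*I*(-31 + w))
f = -35 (f = -11 - 6*4 = -11 - 24 = -35)
-495 + G(-23, -11)*f = -495 + (2*(-11)*(-31 - 23))*(-35) = -495 + (2*(-11)*(-54))*(-35) = -495 + 1188*(-35) = -495 - 41580 = -42075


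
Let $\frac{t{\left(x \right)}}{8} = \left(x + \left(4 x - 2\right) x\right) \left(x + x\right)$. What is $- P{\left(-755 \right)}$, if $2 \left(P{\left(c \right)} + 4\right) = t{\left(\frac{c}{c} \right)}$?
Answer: $-20$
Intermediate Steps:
$t{\left(x \right)} = 16 x \left(x + x \left(-2 + 4 x\right)\right)$ ($t{\left(x \right)} = 8 \left(x + \left(4 x - 2\right) x\right) \left(x + x\right) = 8 \left(x + \left(-2 + 4 x\right) x\right) 2 x = 8 \left(x + x \left(-2 + 4 x\right)\right) 2 x = 8 \cdot 2 x \left(x + x \left(-2 + 4 x\right)\right) = 16 x \left(x + x \left(-2 + 4 x\right)\right)$)
$P{\left(c \right)} = 20$ ($P{\left(c \right)} = -4 + \frac{\left(\frac{c}{c}\right)^{2} \left(-16 + 64 \frac{c}{c}\right)}{2} = -4 + \frac{1^{2} \left(-16 + 64 \cdot 1\right)}{2} = -4 + \frac{1 \left(-16 + 64\right)}{2} = -4 + \frac{1 \cdot 48}{2} = -4 + \frac{1}{2} \cdot 48 = -4 + 24 = 20$)
$- P{\left(-755 \right)} = \left(-1\right) 20 = -20$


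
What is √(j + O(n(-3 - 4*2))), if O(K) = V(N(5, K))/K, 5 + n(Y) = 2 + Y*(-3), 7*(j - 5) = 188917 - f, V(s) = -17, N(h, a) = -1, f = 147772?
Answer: √259409010/210 ≈ 76.696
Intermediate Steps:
j = 41180/7 (j = 5 + (188917 - 1*147772)/7 = 5 + (188917 - 147772)/7 = 5 + (⅐)*41145 = 5 + 41145/7 = 41180/7 ≈ 5882.9)
n(Y) = -3 - 3*Y (n(Y) = -5 + (2 + Y*(-3)) = -5 + (2 - 3*Y) = -3 - 3*Y)
O(K) = -17/K
√(j + O(n(-3 - 4*2))) = √(41180/7 - 17/(-3 - 3*(-3 - 4*2))) = √(41180/7 - 17/(-3 - 3*(-3 - 8))) = √(41180/7 - 17/(-3 - 3*(-11))) = √(41180/7 - 17/(-3 + 33)) = √(41180/7 - 17/30) = √(1235281/210) = √259409010/210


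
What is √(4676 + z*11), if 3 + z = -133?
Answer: 2*√795 ≈ 56.391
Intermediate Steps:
z = -136 (z = -3 - 133 = -136)
√(4676 + z*11) = √(4676 - 136*11) = √(4676 - 1496) = √3180 = 2*√795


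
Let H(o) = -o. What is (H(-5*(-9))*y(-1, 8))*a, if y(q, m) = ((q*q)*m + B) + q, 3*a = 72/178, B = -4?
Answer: -1620/89 ≈ -18.202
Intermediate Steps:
a = 12/89 (a = (72/178)/3 = (72*(1/178))/3 = (⅓)*(36/89) = 12/89 ≈ 0.13483)
y(q, m) = -4 + q + m*q² (y(q, m) = ((q*q)*m - 4) + q = (q²*m - 4) + q = (m*q² - 4) + q = (-4 + m*q²) + q = -4 + q + m*q²)
(H(-5*(-9))*y(-1, 8))*a = ((-(-5)*(-9))*(-4 - 1 + 8*(-1)²))*(12/89) = ((-1*45)*(-4 - 1 + 8*1))*(12/89) = -45*(-4 - 1 + 8)*(12/89) = -45*3*(12/89) = -135*12/89 = -1620/89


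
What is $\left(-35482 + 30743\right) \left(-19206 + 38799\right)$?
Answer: $-92851227$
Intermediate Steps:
$\left(-35482 + 30743\right) \left(-19206 + 38799\right) = \left(-4739\right) 19593 = -92851227$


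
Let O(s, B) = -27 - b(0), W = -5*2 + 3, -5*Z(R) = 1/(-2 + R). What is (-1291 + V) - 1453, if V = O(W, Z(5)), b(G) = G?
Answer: -2771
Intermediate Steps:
Z(R) = -1/(5*(-2 + R))
W = -7 (W = -10 + 3 = -7)
O(s, B) = -27 (O(s, B) = -27 - 1*0 = -27 + 0 = -27)
V = -27
(-1291 + V) - 1453 = (-1291 - 27) - 1453 = -1318 - 1453 = -2771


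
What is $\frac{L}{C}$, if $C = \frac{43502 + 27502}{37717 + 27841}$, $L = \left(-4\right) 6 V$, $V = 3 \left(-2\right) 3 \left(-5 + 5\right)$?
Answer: $0$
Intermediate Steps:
$V = 0$ ($V = - 6 \cdot 3 \cdot 0 = \left(-6\right) 0 = 0$)
$L = 0$ ($L = \left(-4\right) 6 \cdot 0 = \left(-24\right) 0 = 0$)
$C = \frac{35502}{32779}$ ($C = \frac{71004}{65558} = 71004 \cdot \frac{1}{65558} = \frac{35502}{32779} \approx 1.0831$)
$\frac{L}{C} = \frac{0}{\frac{35502}{32779}} = 0 \cdot \frac{32779}{35502} = 0$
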